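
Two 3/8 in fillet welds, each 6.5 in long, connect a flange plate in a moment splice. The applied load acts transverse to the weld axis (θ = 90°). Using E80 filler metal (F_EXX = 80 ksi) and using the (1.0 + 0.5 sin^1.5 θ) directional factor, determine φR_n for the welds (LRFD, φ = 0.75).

t_e = 0.707 × 0.375 = 0.2651 in; A_we = 0.2651 × 13 = 3.447 in².
Directional factor: 1.0 + 0.5 sin^1.5(90°) = 1.5.
F_nw = 0.6 × 80 × 1.5 = 72 ksi.
φR_n = 0.75 × 72 × 3.447 = 186.1 kips.

φR_n ≈ 186 kips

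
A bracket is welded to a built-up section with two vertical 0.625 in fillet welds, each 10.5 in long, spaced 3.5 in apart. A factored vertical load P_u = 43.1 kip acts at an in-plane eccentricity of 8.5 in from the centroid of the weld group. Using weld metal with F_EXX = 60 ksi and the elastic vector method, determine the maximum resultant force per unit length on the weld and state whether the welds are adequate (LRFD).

f_max ≈ 8.75 kip/in; adequate

Total weld length L_w = 21 in. Treat welds as unit-width lines.
Polar moment about centroid: J = 2[d³/12 + d(b/2)²] = 2[10.5³/12 + 10.5×1.75²] = 257.2 in³.
Direct shear f_v = P/L_w = 43.1 / 21 = 2.052 kip/in (vertical).
Torsion M = P·e = 43.1 × 8.5 = 366.35 kip·in.
Critical point at (x, y) = (1.75, 5.25) from centroid. f_tx = M·y/J = 7.477 kip/in; f_ty = M·x/J = 2.492 kip/in.
Resultant f_max = √[f_tx² + (f_v + f_ty)²] = √[7.477² + (2.052 + 2.492)²] = 8.749 kip/in.
Capacity per unit length: φr_n = 0.75 × 0.6 × 60 × (0.707 × 0.625) = 11.93 kip/in.
8.749 ≤ 11.93 → adequate.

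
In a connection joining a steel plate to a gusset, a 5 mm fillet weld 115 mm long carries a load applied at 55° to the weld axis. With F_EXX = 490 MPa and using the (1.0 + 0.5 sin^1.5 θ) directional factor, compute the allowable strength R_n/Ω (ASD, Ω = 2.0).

R_n/Ω ≈ 81.9 kN

t_e = 0.707 × 5 = 3.535 mm; A_we = 3.535 × 115 = 406.5 mm².
Directional factor: 1.0 + 0.5 sin^1.5(55°) = 1.371.
F_nw = 0.6 × 490 × 1.371 = 403 MPa.
R_n/Ω = (403 × 406.5) / 2.0 × 10⁻³ = 81.91 kN.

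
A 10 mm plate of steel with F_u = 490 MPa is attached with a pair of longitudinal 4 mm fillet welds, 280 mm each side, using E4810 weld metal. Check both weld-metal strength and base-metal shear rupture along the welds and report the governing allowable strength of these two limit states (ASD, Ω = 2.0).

E48XX → F_EXX = 480 MPa.
t_e = 0.707 × 4 = 2.828 mm; L = 560 mm.
Weld metal: R_n/Ω = (1/2.0) × 0.6 × 480 × 2.828 × 560 × 10⁻³ = 228 kN.
Base metal (shear rupture): R_n/Ω = (1/2.0) × 0.6 × 490 × 10 × 560 × 10⁻³ = 823.2 kN.
Governing: weld metal.

R_n/Ω ≈ 228 kN (weld metal governs)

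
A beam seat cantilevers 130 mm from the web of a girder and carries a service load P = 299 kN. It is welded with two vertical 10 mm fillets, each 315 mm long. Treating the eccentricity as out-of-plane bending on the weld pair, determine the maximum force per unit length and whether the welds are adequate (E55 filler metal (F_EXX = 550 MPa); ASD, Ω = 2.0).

L_w = 2 × 315 = 630 mm; section modulus (unit throat) S = 2 × L²/6 = 33080 mm².
Direct shear f_v = P/L_w = 299×10³/630 = 474.6 N/mm.
Moment M = P × e = 299×10³ × 130 = 38870000 N·mm; bending f_b = M/S = 1175 N/mm.
f_max = √(f_v² + f_b²) = √(474.6² + 1175²) = 1267 N/mm.
r_n/Ω = (1/2.0) × 0.6 × 550 × (0.707 × 10) = 1167 N/mm → NOT adequate.

f_max ≈ 1270 N/mm; NOT adequate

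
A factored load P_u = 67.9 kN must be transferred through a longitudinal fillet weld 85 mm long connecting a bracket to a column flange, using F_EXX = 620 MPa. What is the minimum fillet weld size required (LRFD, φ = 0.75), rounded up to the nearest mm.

Total weld length L = 85 mm.
Required throat t_e = P_u / (φ × 0.6 F_EXX × L) = 67.9 / (0.75 × 0.6 × 620 × 85 × 10⁻³) = 2.863 mm.
Required leg w = t_e / 0.707 = 4.05 mm → use 5 mm.

w = 5 mm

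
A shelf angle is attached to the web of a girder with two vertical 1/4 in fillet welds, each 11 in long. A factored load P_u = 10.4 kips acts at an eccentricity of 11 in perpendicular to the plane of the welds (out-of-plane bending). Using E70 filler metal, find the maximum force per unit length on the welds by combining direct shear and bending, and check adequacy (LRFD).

E70XX → F_EXX = 70 ksi.
L_w = 2 × 11 = 22 in; section modulus (unit throat) S = 2 × L²/6 = 40.33 in².
Direct shear f_v = P/L_w = 10.4/22 = 0.4727 kip/in.
Moment M = P × e = 10.4 × 11 = 114.4 kip·in; bending f_b = M/S = 2.836 kip/in.
f_max = √(f_v² + f_b²) = √(0.4727² + 2.836²) = 2.875 kip/in.
φr_n = 0.75 × 0.6 × 70 × (0.707 × 0.25) = 5.568 kip/in → adequate.

f_max ≈ 2.88 kip/in; adequate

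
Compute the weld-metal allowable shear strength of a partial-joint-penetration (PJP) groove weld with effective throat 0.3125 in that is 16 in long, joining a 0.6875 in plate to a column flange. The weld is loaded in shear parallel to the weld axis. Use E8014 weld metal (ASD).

E80XX → F_EXX = 80 ksi.
Effective throat (given) t_e = 0.3125 in.
A_we = 0.3125 × 16 = 5 in².
F_nw = 0.6 F_EXX = 48 ksi.
R_n/Ω = (48 × 5) / 2.0 = 120 kip.

R_n/Ω ≈ 120 kip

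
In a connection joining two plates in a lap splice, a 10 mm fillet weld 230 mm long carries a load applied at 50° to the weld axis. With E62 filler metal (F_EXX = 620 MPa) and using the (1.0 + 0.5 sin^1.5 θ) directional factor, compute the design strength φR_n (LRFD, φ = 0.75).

φR_n ≈ 606 kN

t_e = 0.707 × 10 = 7.07 mm; A_we = 7.07 × 230 = 1626 mm².
Directional factor: 1.0 + 0.5 sin^1.5(50°) = 1.335.
F_nw = 0.6 × 620 × 1.335 = 496.7 MPa.
φR_n = 0.75 × 496.7 × 1626 × 10⁻³ = 605.8 kN.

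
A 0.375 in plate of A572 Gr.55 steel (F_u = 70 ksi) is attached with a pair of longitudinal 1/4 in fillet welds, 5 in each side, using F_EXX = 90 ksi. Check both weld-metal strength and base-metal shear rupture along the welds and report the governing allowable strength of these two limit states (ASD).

t_e = 0.707 × 0.25 = 0.1767 in; L = 10 in.
Weld metal: R_n/Ω = (1/2.0) × 0.6 × 90 × 0.1767 × 10 = 47.72 kip.
Base metal (shear rupture): R_n/Ω = (1/2.0) × 0.6 × 70 × 0.375 × 10 = 78.75 kip.
Governing: weld metal.

R_n/Ω ≈ 47.7 kip (weld metal governs)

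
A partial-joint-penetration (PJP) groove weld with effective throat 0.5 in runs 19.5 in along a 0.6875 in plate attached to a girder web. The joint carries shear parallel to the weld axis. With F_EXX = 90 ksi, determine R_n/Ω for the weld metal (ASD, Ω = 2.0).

Effective throat (given) t_e = 0.5 in.
A_we = 0.5 × 19.5 = 9.75 in².
F_nw = 0.6 F_EXX = 54 ksi.
R_n/Ω = (54 × 9.75) / 2.0 = 263.2 kip.

R_n/Ω ≈ 263 kip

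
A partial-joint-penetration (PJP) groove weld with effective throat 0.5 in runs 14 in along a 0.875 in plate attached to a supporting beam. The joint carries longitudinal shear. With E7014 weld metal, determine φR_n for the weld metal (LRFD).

φR_n ≈ 220 kips

E70XX → F_EXX = 70 ksi.
Effective throat (given) t_e = 0.5 in.
A_we = 0.5 × 14 = 7 in².
F_nw = 0.6 F_EXX = 42 ksi.
φR_n = 0.75 × 42 × 7 = 220.5 kips.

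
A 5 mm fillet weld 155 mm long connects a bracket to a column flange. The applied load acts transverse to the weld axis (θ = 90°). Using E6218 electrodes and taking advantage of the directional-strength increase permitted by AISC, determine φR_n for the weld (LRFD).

φR_n ≈ 229 kN

E62XX → F_EXX = 620 MPa.
t_e = 0.707 × 5 = 3.535 mm; A_we = 3.535 × 155 = 547.9 mm².
Directional factor: 1.0 + 0.5 sin^1.5(90°) = 1.5.
F_nw = 0.6 × 620 × 1.5 = 558 MPa.
φR_n = 0.75 × 558 × 547.9 × 10⁻³ = 229.3 kN.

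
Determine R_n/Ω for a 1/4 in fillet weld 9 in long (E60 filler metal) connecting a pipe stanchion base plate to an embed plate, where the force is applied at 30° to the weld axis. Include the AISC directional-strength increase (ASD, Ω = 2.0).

E60XX → F_EXX = 60 ksi.
t_e = 0.707 × 0.25 = 0.1767 in; A_we = 0.1767 × 9 = 1.591 in².
Directional factor: 1.0 + 0.5 sin^1.5(30°) = 1.177.
F_nw = 0.6 × 60 × 1.177 = 42.36 ksi.
R_n/Ω = (42.36 × 1.591) / 2.0 = 33.7 kip.

R_n/Ω ≈ 33.7 kip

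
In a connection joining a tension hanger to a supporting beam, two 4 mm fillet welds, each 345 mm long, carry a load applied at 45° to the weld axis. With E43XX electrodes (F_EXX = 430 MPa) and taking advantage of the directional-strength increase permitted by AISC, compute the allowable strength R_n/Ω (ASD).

R_n/Ω ≈ 327 kN

t_e = 0.707 × 4 = 2.828 mm; A_we = 2.828 × 690 = 1951 mm².
Directional factor: 1.0 + 0.5 sin^1.5(45°) = 1.297.
F_nw = 0.6 × 430 × 1.297 = 334.7 MPa.
R_n/Ω = (334.7 × 1951) / 2.0 × 10⁻³ = 326.6 kN.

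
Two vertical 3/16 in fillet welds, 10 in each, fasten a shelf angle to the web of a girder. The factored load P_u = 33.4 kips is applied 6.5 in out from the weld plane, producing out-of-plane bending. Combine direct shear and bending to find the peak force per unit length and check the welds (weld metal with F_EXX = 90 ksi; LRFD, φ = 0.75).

f_max ≈ 6.72 kip/in; NOT adequate

L_w = 2 × 10 = 20 in; section modulus (unit throat) S = 2 × L²/6 = 33.33 in².
Direct shear f_v = P/L_w = 33.4/20 = 1.67 kip/in.
Moment M = P × e = 33.4 × 6.5 = 217.1 kip·in; bending f_b = M/S = 6.513 kip/in.
f_max = √(f_v² + f_b²) = √(1.67² + 6.513²) = 6.724 kip/in.
φr_n = 0.75 × 0.6 × 90 × (0.707 × 0.1875) = 5.369 kip/in → NOT adequate.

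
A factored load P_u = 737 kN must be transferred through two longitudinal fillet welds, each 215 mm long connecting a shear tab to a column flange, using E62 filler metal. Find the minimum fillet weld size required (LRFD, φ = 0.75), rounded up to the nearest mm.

E62XX → F_EXX = 620 MPa.
Total weld length L = 430 mm.
Required throat t_e = P_u / (φ × 0.6 F_EXX × L) = 737 / (0.75 × 0.6 × 620 × 430 × 10⁻³) = 6.143 mm.
Required leg w = t_e / 0.707 = 8.689 mm → use 9 mm.

w = 9 mm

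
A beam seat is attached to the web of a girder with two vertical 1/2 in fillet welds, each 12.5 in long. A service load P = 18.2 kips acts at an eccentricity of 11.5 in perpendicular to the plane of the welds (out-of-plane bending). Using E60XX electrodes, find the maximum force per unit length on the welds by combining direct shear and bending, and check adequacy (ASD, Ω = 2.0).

E60XX → F_EXX = 60 ksi.
L_w = 2 × 12.5 = 25 in; section modulus (unit throat) S = 2 × L²/6 = 52.08 in².
Direct shear f_v = P/L_w = 18.2/25 = 0.728 kip/in.
Moment M = P × e = 18.2 × 11.5 = 209.3 kip·in; bending f_b = M/S = 4.019 kip/in.
f_max = √(f_v² + f_b²) = √(0.728² + 4.019²) = 4.084 kip/in.
r_n/Ω = (1/2.0) × 0.6 × 60 × (0.707 × 0.5) = 6.363 kip/in → adequate.

f_max ≈ 4.08 kip/in; adequate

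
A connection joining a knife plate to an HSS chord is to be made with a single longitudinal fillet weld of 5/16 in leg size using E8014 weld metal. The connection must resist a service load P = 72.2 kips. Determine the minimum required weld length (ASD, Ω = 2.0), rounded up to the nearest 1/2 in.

L = 14 in

E80XX → F_EXX = 80 ksi.
Throat t_e = 0.707 × 0.3125 = 0.2209 in.
r_n/Ω = (0.6 × 80 × 0.2209) / 2.0 = 5.302 kip/in.
L_req = P / (r_n/Ω) = 72.2 / 5.302 = 13.62 in total.
Round up → use L = 14 in.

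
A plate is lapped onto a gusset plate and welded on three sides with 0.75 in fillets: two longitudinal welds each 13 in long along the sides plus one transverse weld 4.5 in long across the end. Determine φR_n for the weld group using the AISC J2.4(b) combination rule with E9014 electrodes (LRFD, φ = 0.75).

φR_n ≈ 655 kip

E90XX → F_EXX = 90 ksi.
t_e = 0.707 × 0.75 = 0.5302 in.
R_nwl = 0.6 × 90 × 0.5302 × 26 = 744.5 kip (longitudinal, 2 welds).
R_nwt = 0.6 × 90 × 0.5302 × 4.5 = 128.9 kip (transverse, base value).
(i) R_nwl + R_nwt = 873.3 kip; (ii) 0.85 R_nwl + 1.5 R_nwt = 826.1 kip.
R_n = max = 873.3 kip [governs: (i)]; φR_n = 655 kip.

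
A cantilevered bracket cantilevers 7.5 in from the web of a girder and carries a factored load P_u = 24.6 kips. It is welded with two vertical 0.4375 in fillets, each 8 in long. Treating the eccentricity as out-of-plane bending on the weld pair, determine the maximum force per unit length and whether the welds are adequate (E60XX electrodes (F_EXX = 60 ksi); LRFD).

L_w = 2 × 8 = 16 in; section modulus (unit throat) S = 2 × L²/6 = 21.33 in².
Direct shear f_v = P/L_w = 24.6/16 = 1.538 kip/in.
Moment M = P × e = 24.6 × 7.5 = 184.5 kip·in; bending f_b = M/S = 8.648 kip/in.
f_max = √(f_v² + f_b²) = √(1.538² + 8.648²) = 8.784 kip/in.
φr_n = 0.75 × 0.6 × 60 × (0.707 × 0.4375) = 8.351 kip/in → NOT adequate.

f_max ≈ 8.78 kip/in; NOT adequate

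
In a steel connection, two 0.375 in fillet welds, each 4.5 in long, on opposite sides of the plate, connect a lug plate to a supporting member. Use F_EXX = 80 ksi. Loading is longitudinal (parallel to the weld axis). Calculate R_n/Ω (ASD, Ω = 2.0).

Effective throat t_e = 0.707 × 0.375 = 0.2651 in.
Total length L = 9 in; A_we = 0.2651 × 9 = 2.386 in².
F_nw = 0.6 F_EXX = 0.6 × 80 = 48 ksi.
R_n = 48 × 2.386 = 114.5 kips; R_n/Ω = 114.5/2.0 = 57.27 kips.

R_n/Ω ≈ 57.3 kips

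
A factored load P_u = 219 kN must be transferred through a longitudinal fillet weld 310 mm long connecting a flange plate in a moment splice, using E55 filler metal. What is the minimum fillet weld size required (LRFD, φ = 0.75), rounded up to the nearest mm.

w = 5 mm

E55XX → F_EXX = 550 MPa.
Total weld length L = 310 mm.
Required throat t_e = P_u / (φ × 0.6 F_EXX × L) = 219 / (0.75 × 0.6 × 550 × 310 × 10⁻³) = 2.854 mm.
Required leg w = t_e / 0.707 = 4.037 mm → use 5 mm.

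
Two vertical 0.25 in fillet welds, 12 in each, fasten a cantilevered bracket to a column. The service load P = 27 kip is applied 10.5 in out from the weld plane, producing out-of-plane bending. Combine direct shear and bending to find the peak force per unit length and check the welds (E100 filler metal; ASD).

E100XX → F_EXX = 100 ksi.
L_w = 2 × 12 = 24 in; section modulus (unit throat) S = 2 × L²/6 = 48 in².
Direct shear f_v = P/L_w = 27/24 = 1.125 kip/in.
Moment M = P × e = 27 × 10.5 = 283.5 kip·in; bending f_b = M/S = 5.906 kip/in.
f_max = √(f_v² + f_b²) = √(1.125² + 5.906²) = 6.012 kip/in.
r_n/Ω = (1/2.0) × 0.6 × 100 × (0.707 × 0.25) = 5.302 kip/in → NOT adequate.

f_max ≈ 6.01 kip/in; NOT adequate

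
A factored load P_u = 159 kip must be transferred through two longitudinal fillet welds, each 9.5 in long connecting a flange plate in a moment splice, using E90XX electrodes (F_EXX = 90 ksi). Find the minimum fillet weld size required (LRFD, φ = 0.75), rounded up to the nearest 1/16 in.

w = 5/16 in

Total weld length L = 19 in.
Required throat t_e = P_u / (φ × 0.6 F_EXX × L) = 159 / (0.75 × 0.6 × 90 × 19) = 0.2066 in.
Required leg w = t_e / 0.707 = 0.2923 in → use 5/16 in.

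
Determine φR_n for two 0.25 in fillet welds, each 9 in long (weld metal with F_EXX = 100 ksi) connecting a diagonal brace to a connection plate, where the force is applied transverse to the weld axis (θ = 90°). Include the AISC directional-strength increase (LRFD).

φR_n ≈ 215 kips

t_e = 0.707 × 0.25 = 0.1767 in; A_we = 0.1767 × 18 = 3.181 in².
Directional factor: 1.0 + 0.5 sin^1.5(90°) = 1.5.
F_nw = 0.6 × 100 × 1.5 = 90 ksi.
φR_n = 0.75 × 90 × 3.181 = 214.8 kips.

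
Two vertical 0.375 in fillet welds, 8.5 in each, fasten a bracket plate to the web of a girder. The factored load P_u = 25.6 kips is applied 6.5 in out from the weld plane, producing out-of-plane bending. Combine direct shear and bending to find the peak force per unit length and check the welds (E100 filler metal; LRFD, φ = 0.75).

f_max ≈ 7.07 kip/in; adequate

E100XX → F_EXX = 100 ksi.
L_w = 2 × 8.5 = 17 in; section modulus (unit throat) S = 2 × L²/6 = 24.08 in².
Direct shear f_v = P/L_w = 25.6/17 = 1.506 kip/in.
Moment M = P × e = 25.6 × 6.5 = 166.4 kip·in; bending f_b = M/S = 6.909 kip/in.
f_max = √(f_v² + f_b²) = √(1.506² + 6.909²) = 7.072 kip/in.
φr_n = 0.75 × 0.6 × 100 × (0.707 × 0.375) = 11.93 kip/in → adequate.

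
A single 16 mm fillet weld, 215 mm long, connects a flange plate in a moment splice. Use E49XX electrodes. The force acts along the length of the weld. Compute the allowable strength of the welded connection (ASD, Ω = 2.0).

R_n/Ω ≈ 358 kN

E49XX → F_EXX = 490 MPa.
Effective throat t_e = 0.707 × 16 = 11.31 mm.
Total length L = 215 mm; A_we = 11.31 × 215 = 2432 mm².
F_nw = 0.6 F_EXX = 0.6 × 490 = 294 MPa.
R_n = 294 × 2432 × 10⁻³ = 715 kN; R_n/Ω = 715/2.0 = 357.5 kN.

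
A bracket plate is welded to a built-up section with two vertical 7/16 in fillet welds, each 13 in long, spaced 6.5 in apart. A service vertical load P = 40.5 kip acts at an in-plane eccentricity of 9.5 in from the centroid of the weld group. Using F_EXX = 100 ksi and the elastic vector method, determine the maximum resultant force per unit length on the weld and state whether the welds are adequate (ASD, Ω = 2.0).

f_max ≈ 5.25 kip/in; adequate

Total weld length L_w = 26 in. Treat welds as unit-width lines.
Polar moment about centroid: J = 2[d³/12 + d(b/2)²] = 2[13³/12 + 13×3.25²] = 640.8 in³.
Direct shear f_v = P/L_w = 40.5 / 26 = 1.558 kip/in (vertical).
Torsion M = P·e = 40.5 × 9.5 = 384.75 kip·in.
Critical point at (x, y) = (3.25, 6.5) from centroid. f_tx = M·y/J = 3.903 kip/in; f_ty = M·x/J = 1.951 kip/in.
Resultant f_max = √[f_tx² + (f_v + f_ty)²] = √[3.903² + (1.558 + 1.951)²] = 5.248 kip/in.
Capacity per unit length: r_n/Ω = (1/2.0) × 0.6 × 100 × (0.707 × 0.4375) = 9.279 kip/in.
5.248 ≤ 9.279 → adequate.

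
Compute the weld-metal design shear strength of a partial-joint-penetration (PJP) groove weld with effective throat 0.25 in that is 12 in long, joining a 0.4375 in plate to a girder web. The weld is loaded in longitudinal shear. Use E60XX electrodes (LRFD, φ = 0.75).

φR_n ≈ 81 kip

E60XX → F_EXX = 60 ksi.
Effective throat (given) t_e = 0.25 in.
A_we = 0.25 × 12 = 3 in².
F_nw = 0.6 F_EXX = 36 ksi.
φR_n = 0.75 × 36 × 3 = 81 kip.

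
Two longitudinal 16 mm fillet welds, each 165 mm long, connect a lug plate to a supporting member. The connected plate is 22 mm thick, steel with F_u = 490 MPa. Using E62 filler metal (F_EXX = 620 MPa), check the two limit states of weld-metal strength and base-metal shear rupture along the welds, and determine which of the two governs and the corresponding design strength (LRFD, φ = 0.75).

t_e = 0.707 × 16 = 11.31 mm; L = 330 mm.
Weld metal: φR_n = 0.75 × 0.6 × 620 × 11.31 × 330 × 10⁻³ = 1041 kN.
Base metal (shear rupture): φR_n = 0.75 × 0.6 × 490 × 22 × 330 × 10⁻³ = 1601 kN.
Governing: weld metal.

φR_n ≈ 1040 kN (weld metal governs)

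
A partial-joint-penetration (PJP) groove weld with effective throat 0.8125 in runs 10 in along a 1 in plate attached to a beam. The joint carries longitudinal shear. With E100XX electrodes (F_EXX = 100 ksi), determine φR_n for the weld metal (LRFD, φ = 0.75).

Effective throat (given) t_e = 0.8125 in.
A_we = 0.8125 × 10 = 8.125 in².
F_nw = 0.6 F_EXX = 60 ksi.
φR_n = 0.75 × 60 × 8.125 = 365.6 kips.

φR_n ≈ 366 kips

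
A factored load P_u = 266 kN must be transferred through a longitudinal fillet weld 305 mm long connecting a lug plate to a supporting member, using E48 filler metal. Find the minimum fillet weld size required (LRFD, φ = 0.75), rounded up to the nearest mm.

w = 6 mm

E48XX → F_EXX = 480 MPa.
Total weld length L = 305 mm.
Required throat t_e = P_u / (φ × 0.6 F_EXX × L) = 266 / (0.75 × 0.6 × 480 × 305 × 10⁻³) = 4.038 mm.
Required leg w = t_e / 0.707 = 5.711 mm → use 6 mm.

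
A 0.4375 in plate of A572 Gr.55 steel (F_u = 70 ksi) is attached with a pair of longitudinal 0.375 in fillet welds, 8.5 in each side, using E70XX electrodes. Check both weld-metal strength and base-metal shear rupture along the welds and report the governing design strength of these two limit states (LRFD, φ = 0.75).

φR_n ≈ 142 kip (weld metal governs)

E70XX → F_EXX = 70 ksi.
t_e = 0.707 × 0.375 = 0.2651 in; L = 17 in.
Weld metal: φR_n = 0.75 × 0.6 × 70 × 0.2651 × 17 = 142 kip.
Base metal (shear rupture): φR_n = 0.75 × 0.6 × 70 × 0.4375 × 17 = 234.3 kip.
Governing: weld metal.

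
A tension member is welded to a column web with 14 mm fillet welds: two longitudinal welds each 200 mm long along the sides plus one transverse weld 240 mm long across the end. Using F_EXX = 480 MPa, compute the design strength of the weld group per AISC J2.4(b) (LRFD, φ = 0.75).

t_e = 0.707 × 14 = 9.898 mm.
R_nwl = 0.6 × 480 × 9.898 × 400 × 10⁻³ = 1140 kN (longitudinal, 2 welds).
R_nwt = 0.6 × 480 × 9.898 × 240 × 10⁻³ = 684.1 kN (transverse, base value).
(i) R_nwl + R_nwt = 1824 kN; (ii) 0.85 R_nwl + 1.5 R_nwt = 1995 kN.
R_n = max = 1995 kN [governs: (ii)]; φR_n = 1497 kN.

φR_n ≈ 1500 kN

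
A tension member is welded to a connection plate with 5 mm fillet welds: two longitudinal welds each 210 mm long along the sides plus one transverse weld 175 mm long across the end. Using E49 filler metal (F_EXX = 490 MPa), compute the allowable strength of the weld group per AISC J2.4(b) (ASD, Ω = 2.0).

t_e = 0.707 × 5 = 3.535 mm.
R_nwl = 0.6 × 490 × 3.535 × 420 × 10⁻³ = 436.5 kN (longitudinal, 2 welds).
R_nwt = 0.6 × 490 × 3.535 × 175 × 10⁻³ = 181.9 kN (transverse, base value).
(i) R_nwl + R_nwt = 618.4 kN; (ii) 0.85 R_nwl + 1.5 R_nwt = 643.8 kN.
R_n = max = 643.8 kN [governs: (ii)]; R_n/Ω = 321.9 kN.

R_n/Ω ≈ 322 kN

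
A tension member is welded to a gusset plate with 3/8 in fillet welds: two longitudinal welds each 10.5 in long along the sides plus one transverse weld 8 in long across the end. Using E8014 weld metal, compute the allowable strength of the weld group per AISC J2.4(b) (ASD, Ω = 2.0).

R_n/Ω ≈ 190 kips

E80XX → F_EXX = 80 ksi.
t_e = 0.707 × 0.375 = 0.2651 in.
R_nwl = 0.6 × 80 × 0.2651 × 21 = 267.2 kips (longitudinal, 2 welds).
R_nwt = 0.6 × 80 × 0.2651 × 8 = 101.8 kips (transverse, base value).
(i) R_nwl + R_nwt = 369.1 kips; (ii) 0.85 R_nwl + 1.5 R_nwt = 379.9 kips.
R_n = max = 379.9 kips [governs: (ii)]; R_n/Ω = 189.9 kips.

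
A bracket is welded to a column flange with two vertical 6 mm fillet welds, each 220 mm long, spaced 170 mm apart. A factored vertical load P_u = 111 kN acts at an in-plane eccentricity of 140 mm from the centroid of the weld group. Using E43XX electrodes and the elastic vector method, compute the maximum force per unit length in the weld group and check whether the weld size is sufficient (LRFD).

f_max ≈ 623 N/mm; adequate

E43XX → F_EXX = 430 MPa.
Total weld length L_w = 440 mm. Treat welds as unit-width lines.
Polar moment about centroid: J = 2[d³/12 + d(b/2)²] = 2[220³/12 + 220×85²] = 4954000 mm³.
Direct shear f_v = P/L_w = 111×10³ / 440 = 252.3 N/mm (vertical).
Torsion M = P·e = 111×10³ × 140 = 15540000 N·mm.
Critical point at (x, y) = (85, 110) from centroid. f_tx = M·y/J = 345.1 N/mm; f_ty = M·x/J = 266.7 N/mm.
Resultant f_max = √[f_tx² + (f_v + f_ty)²] = √[345.1² + (252.3 + 266.7)²] = 623.2 N/mm.
Capacity per unit length: φr_n = 0.75 × 0.6 × 430 × (0.707 × 6) = 820.8 N/mm.
623.2 ≤ 820.8 → adequate.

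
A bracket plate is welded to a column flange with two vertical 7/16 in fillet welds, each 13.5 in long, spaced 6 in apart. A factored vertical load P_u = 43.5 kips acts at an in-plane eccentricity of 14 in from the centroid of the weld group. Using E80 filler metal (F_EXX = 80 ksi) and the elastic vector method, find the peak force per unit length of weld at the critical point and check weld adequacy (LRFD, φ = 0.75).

f_max ≈ 7.68 kip/in; adequate

Total weld length L_w = 27 in. Treat welds as unit-width lines.
Polar moment about centroid: J = 2[d³/12 + d(b/2)²] = 2[13.5³/12 + 13.5×3²] = 653.1 in³.
Direct shear f_v = P/L_w = 43.5 / 27 = 1.611 kip/in (vertical).
Torsion M = P·e = 43.5 × 14 = 609 kip·in.
Critical point at (x, y) = (3, 6.75) from centroid. f_tx = M·y/J = 6.295 kip/in; f_ty = M·x/J = 2.798 kip/in.
Resultant f_max = √[f_tx² + (f_v + f_ty)²] = √[6.295² + (1.611 + 2.798)²] = 7.685 kip/in.
Capacity per unit length: φr_n = 0.75 × 0.6 × 80 × (0.707 × 0.4375) = 11.14 kip/in.
7.685 ≤ 11.14 → adequate.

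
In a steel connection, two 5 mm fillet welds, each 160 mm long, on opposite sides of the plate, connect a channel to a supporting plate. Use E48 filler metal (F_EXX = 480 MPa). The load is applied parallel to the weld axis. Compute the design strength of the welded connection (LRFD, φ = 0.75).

φR_n ≈ 244 kN

Effective throat t_e = 0.707 × 5 = 3.535 mm.
Total length L = 320 mm; A_we = 3.535 × 320 = 1131 mm².
F_nw = 0.6 F_EXX = 0.6 × 480 = 288 MPa.
φR_n = 0.75 × 288 × 1131 × 10⁻³ = 244.3 kN.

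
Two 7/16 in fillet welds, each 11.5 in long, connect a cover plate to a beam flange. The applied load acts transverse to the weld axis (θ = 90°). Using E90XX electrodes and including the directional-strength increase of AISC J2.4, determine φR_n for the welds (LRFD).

φR_n ≈ 432 kips

E90XX → F_EXX = 90 ksi.
t_e = 0.707 × 0.4375 = 0.3093 in; A_we = 0.3093 × 23 = 7.114 in².
Directional factor: 1.0 + 0.5 sin^1.5(90°) = 1.5.
F_nw = 0.6 × 90 × 1.5 = 81 ksi.
φR_n = 0.75 × 81 × 7.114 = 432.2 kips.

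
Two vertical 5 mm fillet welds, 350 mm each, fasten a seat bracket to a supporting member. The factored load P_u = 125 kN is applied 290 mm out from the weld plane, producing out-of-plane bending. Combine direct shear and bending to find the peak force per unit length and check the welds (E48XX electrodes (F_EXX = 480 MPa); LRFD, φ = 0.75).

L_w = 2 × 350 = 700 mm; section modulus (unit throat) S = 2 × L²/6 = 40830 mm².
Direct shear f_v = P/L_w = 125×10³/700 = 178.6 N/mm.
Moment M = P × e = 125×10³ × 290 = 36250000 N·mm; bending f_b = M/S = 887.8 N/mm.
f_max = √(f_v² + f_b²) = √(178.6² + 887.8²) = 905.5 N/mm.
φr_n = 0.75 × 0.6 × 480 × (0.707 × 5) = 763.6 N/mm → NOT adequate.

f_max ≈ 906 N/mm; NOT adequate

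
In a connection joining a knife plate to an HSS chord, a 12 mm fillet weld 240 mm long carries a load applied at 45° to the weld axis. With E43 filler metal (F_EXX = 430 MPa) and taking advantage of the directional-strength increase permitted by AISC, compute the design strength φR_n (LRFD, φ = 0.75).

t_e = 0.707 × 12 = 8.484 mm; A_we = 8.484 × 240 = 2036 mm².
Directional factor: 1.0 + 0.5 sin^1.5(45°) = 1.297.
F_nw = 0.6 × 430 × 1.297 = 334.7 MPa.
φR_n = 0.75 × 334.7 × 2036 × 10⁻³ = 511.1 kN.

φR_n ≈ 511 kN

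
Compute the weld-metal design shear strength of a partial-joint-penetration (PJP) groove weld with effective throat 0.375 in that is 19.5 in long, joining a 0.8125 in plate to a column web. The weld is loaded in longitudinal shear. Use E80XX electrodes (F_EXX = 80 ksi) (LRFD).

φR_n ≈ 263 kip

Effective throat (given) t_e = 0.375 in.
A_we = 0.375 × 19.5 = 7.312 in².
F_nw = 0.6 F_EXX = 48 ksi.
φR_n = 0.75 × 48 × 7.312 = 263.2 kip.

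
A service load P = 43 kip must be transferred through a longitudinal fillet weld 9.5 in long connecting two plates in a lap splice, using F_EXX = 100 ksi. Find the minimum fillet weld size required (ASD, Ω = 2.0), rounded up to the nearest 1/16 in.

Total weld length L = 9.5 in.
Required throat t_e = P × Ω / (0.6 F_EXX × L) = 43 × 2.0 / (0.6 × 100 × 9.5) = 0.1509 in.
Required leg w = t_e / 0.707 = 0.2134 in → use 1/4 in.

w = 1/4 in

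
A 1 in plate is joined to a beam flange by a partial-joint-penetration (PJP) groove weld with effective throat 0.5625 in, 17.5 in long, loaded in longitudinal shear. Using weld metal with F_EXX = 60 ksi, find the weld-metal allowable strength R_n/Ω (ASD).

R_n/Ω ≈ 177 kips

Effective throat (given) t_e = 0.5625 in.
A_we = 0.5625 × 17.5 = 9.844 in².
F_nw = 0.6 F_EXX = 36 ksi.
R_n/Ω = (36 × 9.844) / 2.0 = 177.2 kips.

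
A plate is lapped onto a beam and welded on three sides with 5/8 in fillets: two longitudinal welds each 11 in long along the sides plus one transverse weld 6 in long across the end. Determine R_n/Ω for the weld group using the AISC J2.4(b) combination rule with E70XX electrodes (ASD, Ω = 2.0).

R_n/Ω ≈ 260 kip

E70XX → F_EXX = 70 ksi.
t_e = 0.707 × 0.625 = 0.4419 in.
R_nwl = 0.6 × 70 × 0.4419 × 22 = 408.3 kip (longitudinal, 2 welds).
R_nwt = 0.6 × 70 × 0.4419 × 6 = 111.4 kip (transverse, base value).
(i) R_nwl + R_nwt = 519.6 kip; (ii) 0.85 R_nwl + 1.5 R_nwt = 514.1 kip.
R_n = max = 519.6 kip [governs: (i)]; R_n/Ω = 259.8 kip.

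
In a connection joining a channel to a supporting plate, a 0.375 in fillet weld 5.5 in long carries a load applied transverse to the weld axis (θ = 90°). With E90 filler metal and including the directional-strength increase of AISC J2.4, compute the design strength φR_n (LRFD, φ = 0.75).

φR_n ≈ 88.6 kips

E90XX → F_EXX = 90 ksi.
t_e = 0.707 × 0.375 = 0.2651 in; A_we = 0.2651 × 5.5 = 1.458 in².
Directional factor: 1.0 + 0.5 sin^1.5(90°) = 1.5.
F_nw = 0.6 × 90 × 1.5 = 81 ksi.
φR_n = 0.75 × 81 × 1.458 = 88.58 kips.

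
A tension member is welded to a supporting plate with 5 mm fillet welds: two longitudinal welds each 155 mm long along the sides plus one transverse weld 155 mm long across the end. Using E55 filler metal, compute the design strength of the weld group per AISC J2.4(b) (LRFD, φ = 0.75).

E55XX → F_EXX = 550 MPa.
t_e = 0.707 × 5 = 3.535 mm.
R_nwl = 0.6 × 550 × 3.535 × 310 × 10⁻³ = 361.6 kN (longitudinal, 2 welds).
R_nwt = 0.6 × 550 × 3.535 × 155 × 10⁻³ = 180.8 kN (transverse, base value).
(i) R_nwl + R_nwt = 542.4 kN; (ii) 0.85 R_nwl + 1.5 R_nwt = 578.6 kN.
R_n = max = 578.6 kN [governs: (ii)]; φR_n = 434 kN.

φR_n ≈ 434 kN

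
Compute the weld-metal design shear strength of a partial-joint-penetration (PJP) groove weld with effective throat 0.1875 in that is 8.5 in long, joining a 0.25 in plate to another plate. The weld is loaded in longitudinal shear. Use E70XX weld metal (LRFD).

φR_n ≈ 50.2 kip

E70XX → F_EXX = 70 ksi.
Effective throat (given) t_e = 0.1875 in.
A_we = 0.1875 × 8.5 = 1.594 in².
F_nw = 0.6 F_EXX = 42 ksi.
φR_n = 0.75 × 42 × 1.594 = 50.2 kip.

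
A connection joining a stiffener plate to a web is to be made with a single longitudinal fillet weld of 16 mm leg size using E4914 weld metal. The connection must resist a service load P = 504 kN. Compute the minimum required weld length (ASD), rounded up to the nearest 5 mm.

E49XX → F_EXX = 490 MPa.
Throat t_e = 0.707 × 16 = 11.31 mm.
r_n/Ω = (0.6 × 490 × 11.31) / 2.0 = 1663 N/mm = 1.663 kN/mm.
L_req = P / (r_n/Ω) = 504 / 1.663 = 303.1 mm total.
Round up → use L = 305 mm.

L = 305 mm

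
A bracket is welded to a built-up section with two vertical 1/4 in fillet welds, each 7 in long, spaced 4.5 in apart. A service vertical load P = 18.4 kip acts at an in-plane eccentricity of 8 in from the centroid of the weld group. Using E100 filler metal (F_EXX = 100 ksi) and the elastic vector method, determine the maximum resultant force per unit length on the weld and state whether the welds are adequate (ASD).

f_max ≈ 5.6 kip/in; NOT adequate

Total weld length L_w = 14 in. Treat welds as unit-width lines.
Polar moment about centroid: J = 2[d³/12 + d(b/2)²] = 2[7³/12 + 7×2.25²] = 128 in³.
Direct shear f_v = P/L_w = 18.4 / 14 = 1.314 kip/in (vertical).
Torsion M = P·e = 18.4 × 8 = 147.2 kip·in.
Critical point at (x, y) = (2.25, 3.5) from centroid. f_tx = M·y/J = 4.024 kip/in; f_ty = M·x/J = 2.587 kip/in.
Resultant f_max = √[f_tx² + (f_v + f_ty)²] = √[4.024² + (1.314 + 2.587)²] = 5.604 kip/in.
Capacity per unit length: r_n/Ω = (1/2.0) × 0.6 × 100 × (0.707 × 0.25) = 5.302 kip/in.
5.604 > 5.302 → NOT adequate.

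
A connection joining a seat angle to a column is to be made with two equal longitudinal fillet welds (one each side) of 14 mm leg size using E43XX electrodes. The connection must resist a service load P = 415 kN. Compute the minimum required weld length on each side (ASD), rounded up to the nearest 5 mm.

L = 165 mm on each side

E43XX → F_EXX = 430 MPa.
Throat t_e = 0.707 × 14 = 9.898 mm.
r_n/Ω = (0.6 × 430 × 9.898) / 2.0 = 1277 N/mm = 1.277 kN/mm.
L_req = P / (r_n/Ω) = 415 / 1.277 = 325 mm total.
Per side: 325 / 2 = 162.5 mm.
Round up → use L = 165 mm on each side.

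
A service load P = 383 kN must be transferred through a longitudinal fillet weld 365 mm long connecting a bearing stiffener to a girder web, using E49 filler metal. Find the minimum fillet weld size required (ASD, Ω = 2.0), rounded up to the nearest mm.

E49XX → F_EXX = 490 MPa.
Total weld length L = 365 mm.
Required throat t_e = P × Ω / (0.6 F_EXX × L) = 383 × 2.0 / (0.6 × 490 × 365 × 10⁻³) = 7.138 mm.
Required leg w = t_e / 0.707 = 10.1 mm → use 11 mm.

w = 11 mm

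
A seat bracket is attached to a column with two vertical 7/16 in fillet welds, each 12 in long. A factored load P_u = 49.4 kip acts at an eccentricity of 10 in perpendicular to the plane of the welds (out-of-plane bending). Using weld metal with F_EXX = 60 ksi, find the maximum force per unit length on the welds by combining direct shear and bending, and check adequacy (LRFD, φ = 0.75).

f_max ≈ 10.5 kip/in; NOT adequate

L_w = 2 × 12 = 24 in; section modulus (unit throat) S = 2 × L²/6 = 48 in².
Direct shear f_v = P/L_w = 49.4/24 = 2.058 kip/in.
Moment M = P × e = 49.4 × 10 = 494 kip·in; bending f_b = M/S = 10.29 kip/in.
f_max = √(f_v² + f_b²) = √(2.058² + 10.29²) = 10.5 kip/in.
φr_n = 0.75 × 0.6 × 60 × (0.707 × 0.4375) = 8.351 kip/in → NOT adequate.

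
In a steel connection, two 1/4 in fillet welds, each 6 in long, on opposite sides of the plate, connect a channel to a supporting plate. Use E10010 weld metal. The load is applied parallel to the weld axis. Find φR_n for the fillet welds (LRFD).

φR_n ≈ 95.4 kips

E100XX → F_EXX = 100 ksi.
Effective throat t_e = 0.707 × 0.25 = 0.1767 in.
Total length L = 12 in; A_we = 0.1767 × 12 = 2.121 in².
F_nw = 0.6 F_EXX = 0.6 × 100 = 60 ksi.
φR_n = 0.75 × 60 × 2.121 = 95.45 kips.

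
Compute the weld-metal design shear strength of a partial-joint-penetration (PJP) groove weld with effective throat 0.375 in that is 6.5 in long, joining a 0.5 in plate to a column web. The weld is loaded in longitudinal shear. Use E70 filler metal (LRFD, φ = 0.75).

E70XX → F_EXX = 70 ksi.
Effective throat (given) t_e = 0.375 in.
A_we = 0.375 × 6.5 = 2.438 in².
F_nw = 0.6 F_EXX = 42 ksi.
φR_n = 0.75 × 42 × 2.438 = 76.78 kip.

φR_n ≈ 76.8 kip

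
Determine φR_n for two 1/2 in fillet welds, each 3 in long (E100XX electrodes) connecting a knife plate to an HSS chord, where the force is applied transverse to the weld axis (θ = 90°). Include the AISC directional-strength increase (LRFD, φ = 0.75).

E100XX → F_EXX = 100 ksi.
t_e = 0.707 × 0.5 = 0.3535 in; A_we = 0.3535 × 6 = 2.121 in².
Directional factor: 1.0 + 0.5 sin^1.5(90°) = 1.5.
F_nw = 0.6 × 100 × 1.5 = 90 ksi.
φR_n = 0.75 × 90 × 2.121 = 143.2 kips.

φR_n ≈ 143 kips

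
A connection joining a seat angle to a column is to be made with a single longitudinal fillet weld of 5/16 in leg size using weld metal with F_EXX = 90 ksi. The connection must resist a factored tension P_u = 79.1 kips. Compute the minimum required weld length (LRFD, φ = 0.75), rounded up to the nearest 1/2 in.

Throat t_e = 0.707 × 0.3125 = 0.2209 in.
φr_n = 0.75 × 0.6 × 90 × 0.2209 = 8.948 kips/in.
L_req = P_u / φr_n = 79.1 / 8.948 = 8.84 in total.
Round up → use L = 9 in.

L = 9 in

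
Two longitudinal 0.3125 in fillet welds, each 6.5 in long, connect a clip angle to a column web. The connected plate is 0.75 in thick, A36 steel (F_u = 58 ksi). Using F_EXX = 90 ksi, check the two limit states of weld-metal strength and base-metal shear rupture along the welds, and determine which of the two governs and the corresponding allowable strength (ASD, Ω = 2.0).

t_e = 0.707 × 0.3125 = 0.2209 in; L = 13 in.
Weld metal: R_n/Ω = (1/2.0) × 0.6 × 90 × 0.2209 × 13 = 77.55 kip.
Base metal (shear rupture): R_n/Ω = (1/2.0) × 0.6 × 58 × 0.75 × 13 = 169.6 kip.
Governing: weld metal.

R_n/Ω ≈ 77.5 kip (weld metal governs)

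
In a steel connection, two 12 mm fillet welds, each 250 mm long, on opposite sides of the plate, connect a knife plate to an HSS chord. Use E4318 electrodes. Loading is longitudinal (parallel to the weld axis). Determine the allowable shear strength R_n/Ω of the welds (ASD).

R_n/Ω ≈ 547 kN

E43XX → F_EXX = 430 MPa.
Effective throat t_e = 0.707 × 12 = 8.484 mm.
Total length L = 500 mm; A_we = 8.484 × 500 = 4242 mm².
F_nw = 0.6 F_EXX = 0.6 × 430 = 258 MPa.
R_n = 258 × 4242 × 10⁻³ = 1094 kN; R_n/Ω = 1094/2.0 = 547.2 kN.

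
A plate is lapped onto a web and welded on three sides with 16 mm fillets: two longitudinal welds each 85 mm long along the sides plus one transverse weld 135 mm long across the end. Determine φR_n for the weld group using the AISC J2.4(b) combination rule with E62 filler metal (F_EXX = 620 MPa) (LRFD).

t_e = 0.707 × 16 = 11.31 mm.
R_nwl = 0.6 × 620 × 11.31 × 170 × 10⁻³ = 715.4 kN (longitudinal, 2 welds).
R_nwt = 0.6 × 620 × 11.31 × 135 × 10⁻³ = 568.1 kN (transverse, base value).
(i) R_nwl + R_nwt = 1283 kN; (ii) 0.85 R_nwl + 1.5 R_nwt = 1460 kN.
R_n = max = 1460 kN [governs: (ii)]; φR_n = 1095 kN.

φR_n ≈ 1100 kN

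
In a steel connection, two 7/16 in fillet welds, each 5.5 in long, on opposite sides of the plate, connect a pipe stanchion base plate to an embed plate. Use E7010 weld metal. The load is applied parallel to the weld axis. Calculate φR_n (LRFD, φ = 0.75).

φR_n ≈ 107 kip

E70XX → F_EXX = 70 ksi.
Effective throat t_e = 0.707 × 0.4375 = 0.3093 in.
Total length L = 11 in; A_we = 0.3093 × 11 = 3.402 in².
F_nw = 0.6 F_EXX = 0.6 × 70 = 42 ksi.
φR_n = 0.75 × 42 × 3.402 = 107.2 kip.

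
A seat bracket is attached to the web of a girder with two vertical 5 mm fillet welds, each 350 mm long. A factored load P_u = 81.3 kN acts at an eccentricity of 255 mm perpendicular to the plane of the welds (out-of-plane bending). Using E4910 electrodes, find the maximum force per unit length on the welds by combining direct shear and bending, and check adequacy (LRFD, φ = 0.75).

E49XX → F_EXX = 490 MPa.
L_w = 2 × 350 = 700 mm; section modulus (unit throat) S = 2 × L²/6 = 40830 mm².
Direct shear f_v = P/L_w = 81.3×10³/700 = 116.1 N/mm.
Moment M = P × e = 81.3×10³ × 255 = 20732000 N·mm; bending f_b = M/S = 507.7 N/mm.
f_max = √(f_v² + f_b²) = √(116.1² + 507.7²) = 520.8 N/mm.
φr_n = 0.75 × 0.6 × 490 × (0.707 × 5) = 779.5 N/mm → adequate.

f_max ≈ 521 N/mm; adequate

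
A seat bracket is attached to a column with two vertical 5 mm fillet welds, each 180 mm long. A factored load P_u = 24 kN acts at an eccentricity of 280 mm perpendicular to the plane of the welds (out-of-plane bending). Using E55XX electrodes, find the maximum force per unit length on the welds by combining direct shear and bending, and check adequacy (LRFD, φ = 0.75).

f_max ≈ 626 N/mm; adequate

E55XX → F_EXX = 550 MPa.
L_w = 2 × 180 = 360 mm; section modulus (unit throat) S = 2 × L²/6 = 10800 mm².
Direct shear f_v = P/L_w = 24×10³/360 = 66.67 N/mm.
Moment M = P × e = 24×10³ × 280 = 6720000 N·mm; bending f_b = M/S = 622.2 N/mm.
f_max = √(f_v² + f_b²) = √(66.67² + 622.2²) = 625.8 N/mm.
φr_n = 0.75 × 0.6 × 550 × (0.707 × 5) = 874.9 N/mm → adequate.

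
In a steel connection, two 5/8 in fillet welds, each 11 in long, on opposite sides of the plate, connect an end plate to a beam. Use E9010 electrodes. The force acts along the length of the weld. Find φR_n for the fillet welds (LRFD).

φR_n ≈ 394 kip

E90XX → F_EXX = 90 ksi.
Effective throat t_e = 0.707 × 0.625 = 0.4419 in.
Total length L = 22 in; A_we = 0.4419 × 22 = 9.721 in².
F_nw = 0.6 F_EXX = 0.6 × 90 = 54 ksi.
φR_n = 0.75 × 54 × 9.721 = 393.7 kip.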